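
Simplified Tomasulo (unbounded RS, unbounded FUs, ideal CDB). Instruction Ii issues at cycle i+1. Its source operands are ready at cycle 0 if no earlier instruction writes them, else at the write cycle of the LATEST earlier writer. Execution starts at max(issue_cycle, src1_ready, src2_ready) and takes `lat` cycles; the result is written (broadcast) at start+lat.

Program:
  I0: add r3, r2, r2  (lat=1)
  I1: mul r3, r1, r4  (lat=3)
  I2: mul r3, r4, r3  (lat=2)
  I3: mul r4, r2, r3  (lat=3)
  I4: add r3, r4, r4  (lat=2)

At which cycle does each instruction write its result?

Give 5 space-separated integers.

Answer: 2 5 7 10 12

Derivation:
I0 add r3: issue@1 deps=(None,None) exec_start@1 write@2
I1 mul r3: issue@2 deps=(None,None) exec_start@2 write@5
I2 mul r3: issue@3 deps=(None,1) exec_start@5 write@7
I3 mul r4: issue@4 deps=(None,2) exec_start@7 write@10
I4 add r3: issue@5 deps=(3,3) exec_start@10 write@12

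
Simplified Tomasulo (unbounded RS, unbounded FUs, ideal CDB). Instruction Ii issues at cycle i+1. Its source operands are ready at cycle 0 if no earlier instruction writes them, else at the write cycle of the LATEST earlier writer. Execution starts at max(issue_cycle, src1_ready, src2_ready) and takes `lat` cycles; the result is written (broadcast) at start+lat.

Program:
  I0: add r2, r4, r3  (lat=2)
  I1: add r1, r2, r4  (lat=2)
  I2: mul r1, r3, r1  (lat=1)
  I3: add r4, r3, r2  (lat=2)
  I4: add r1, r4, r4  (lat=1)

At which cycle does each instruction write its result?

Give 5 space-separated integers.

I0 add r2: issue@1 deps=(None,None) exec_start@1 write@3
I1 add r1: issue@2 deps=(0,None) exec_start@3 write@5
I2 mul r1: issue@3 deps=(None,1) exec_start@5 write@6
I3 add r4: issue@4 deps=(None,0) exec_start@4 write@6
I4 add r1: issue@5 deps=(3,3) exec_start@6 write@7

Answer: 3 5 6 6 7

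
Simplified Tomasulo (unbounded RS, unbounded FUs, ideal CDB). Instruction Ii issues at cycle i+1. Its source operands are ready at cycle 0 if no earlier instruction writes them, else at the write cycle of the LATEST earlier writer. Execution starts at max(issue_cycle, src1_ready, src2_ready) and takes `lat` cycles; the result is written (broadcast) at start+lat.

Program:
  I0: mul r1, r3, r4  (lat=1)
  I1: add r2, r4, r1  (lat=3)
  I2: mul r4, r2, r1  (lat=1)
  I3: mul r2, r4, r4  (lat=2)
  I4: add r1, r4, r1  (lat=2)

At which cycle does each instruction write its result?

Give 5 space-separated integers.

Answer: 2 5 6 8 8

Derivation:
I0 mul r1: issue@1 deps=(None,None) exec_start@1 write@2
I1 add r2: issue@2 deps=(None,0) exec_start@2 write@5
I2 mul r4: issue@3 deps=(1,0) exec_start@5 write@6
I3 mul r2: issue@4 deps=(2,2) exec_start@6 write@8
I4 add r1: issue@5 deps=(2,0) exec_start@6 write@8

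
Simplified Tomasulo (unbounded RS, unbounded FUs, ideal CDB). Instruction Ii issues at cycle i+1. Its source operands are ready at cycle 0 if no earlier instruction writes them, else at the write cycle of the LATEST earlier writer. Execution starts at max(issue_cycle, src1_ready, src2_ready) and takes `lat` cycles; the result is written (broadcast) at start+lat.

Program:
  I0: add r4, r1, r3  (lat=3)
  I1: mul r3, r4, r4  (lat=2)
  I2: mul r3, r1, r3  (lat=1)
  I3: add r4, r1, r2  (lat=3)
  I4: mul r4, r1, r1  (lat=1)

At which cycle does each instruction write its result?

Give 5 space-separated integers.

Answer: 4 6 7 7 6

Derivation:
I0 add r4: issue@1 deps=(None,None) exec_start@1 write@4
I1 mul r3: issue@2 deps=(0,0) exec_start@4 write@6
I2 mul r3: issue@3 deps=(None,1) exec_start@6 write@7
I3 add r4: issue@4 deps=(None,None) exec_start@4 write@7
I4 mul r4: issue@5 deps=(None,None) exec_start@5 write@6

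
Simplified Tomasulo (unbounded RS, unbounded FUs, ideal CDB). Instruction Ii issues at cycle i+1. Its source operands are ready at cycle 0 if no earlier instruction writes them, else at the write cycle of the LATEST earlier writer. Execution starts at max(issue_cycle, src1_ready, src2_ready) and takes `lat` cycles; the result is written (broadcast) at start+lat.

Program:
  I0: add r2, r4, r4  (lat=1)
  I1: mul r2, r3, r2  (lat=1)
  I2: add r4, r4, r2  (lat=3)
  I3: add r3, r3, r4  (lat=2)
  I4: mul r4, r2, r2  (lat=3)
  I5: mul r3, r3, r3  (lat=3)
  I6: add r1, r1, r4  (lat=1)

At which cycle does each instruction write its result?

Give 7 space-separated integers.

Answer: 2 3 6 8 8 11 9

Derivation:
I0 add r2: issue@1 deps=(None,None) exec_start@1 write@2
I1 mul r2: issue@2 deps=(None,0) exec_start@2 write@3
I2 add r4: issue@3 deps=(None,1) exec_start@3 write@6
I3 add r3: issue@4 deps=(None,2) exec_start@6 write@8
I4 mul r4: issue@5 deps=(1,1) exec_start@5 write@8
I5 mul r3: issue@6 deps=(3,3) exec_start@8 write@11
I6 add r1: issue@7 deps=(None,4) exec_start@8 write@9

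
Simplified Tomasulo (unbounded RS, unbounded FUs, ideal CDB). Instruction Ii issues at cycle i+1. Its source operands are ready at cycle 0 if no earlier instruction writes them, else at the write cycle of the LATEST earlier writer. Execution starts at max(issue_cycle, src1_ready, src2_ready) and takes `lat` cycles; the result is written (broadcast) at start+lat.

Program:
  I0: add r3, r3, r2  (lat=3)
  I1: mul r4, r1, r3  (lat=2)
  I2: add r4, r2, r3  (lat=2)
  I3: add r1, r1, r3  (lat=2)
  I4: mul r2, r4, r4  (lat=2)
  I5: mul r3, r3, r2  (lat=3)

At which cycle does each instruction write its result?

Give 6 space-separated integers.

I0 add r3: issue@1 deps=(None,None) exec_start@1 write@4
I1 mul r4: issue@2 deps=(None,0) exec_start@4 write@6
I2 add r4: issue@3 deps=(None,0) exec_start@4 write@6
I3 add r1: issue@4 deps=(None,0) exec_start@4 write@6
I4 mul r2: issue@5 deps=(2,2) exec_start@6 write@8
I5 mul r3: issue@6 deps=(0,4) exec_start@8 write@11

Answer: 4 6 6 6 8 11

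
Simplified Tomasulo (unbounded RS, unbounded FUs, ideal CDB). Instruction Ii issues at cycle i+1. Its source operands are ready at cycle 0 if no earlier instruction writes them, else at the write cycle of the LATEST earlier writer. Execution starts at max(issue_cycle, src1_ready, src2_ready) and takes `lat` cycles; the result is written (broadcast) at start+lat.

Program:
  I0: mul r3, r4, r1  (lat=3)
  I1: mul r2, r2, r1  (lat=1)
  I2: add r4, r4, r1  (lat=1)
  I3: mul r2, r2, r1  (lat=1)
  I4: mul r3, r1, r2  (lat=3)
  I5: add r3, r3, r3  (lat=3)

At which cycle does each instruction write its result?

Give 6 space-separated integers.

I0 mul r3: issue@1 deps=(None,None) exec_start@1 write@4
I1 mul r2: issue@2 deps=(None,None) exec_start@2 write@3
I2 add r4: issue@3 deps=(None,None) exec_start@3 write@4
I3 mul r2: issue@4 deps=(1,None) exec_start@4 write@5
I4 mul r3: issue@5 deps=(None,3) exec_start@5 write@8
I5 add r3: issue@6 deps=(4,4) exec_start@8 write@11

Answer: 4 3 4 5 8 11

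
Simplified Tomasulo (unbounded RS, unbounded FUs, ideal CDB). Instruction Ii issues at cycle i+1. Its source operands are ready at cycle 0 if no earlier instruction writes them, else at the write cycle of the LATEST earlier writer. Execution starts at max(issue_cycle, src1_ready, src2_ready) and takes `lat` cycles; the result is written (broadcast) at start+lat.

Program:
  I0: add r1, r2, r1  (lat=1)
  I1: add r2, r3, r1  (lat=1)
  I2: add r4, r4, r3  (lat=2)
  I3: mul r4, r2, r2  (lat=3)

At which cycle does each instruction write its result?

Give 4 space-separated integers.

Answer: 2 3 5 7

Derivation:
I0 add r1: issue@1 deps=(None,None) exec_start@1 write@2
I1 add r2: issue@2 deps=(None,0) exec_start@2 write@3
I2 add r4: issue@3 deps=(None,None) exec_start@3 write@5
I3 mul r4: issue@4 deps=(1,1) exec_start@4 write@7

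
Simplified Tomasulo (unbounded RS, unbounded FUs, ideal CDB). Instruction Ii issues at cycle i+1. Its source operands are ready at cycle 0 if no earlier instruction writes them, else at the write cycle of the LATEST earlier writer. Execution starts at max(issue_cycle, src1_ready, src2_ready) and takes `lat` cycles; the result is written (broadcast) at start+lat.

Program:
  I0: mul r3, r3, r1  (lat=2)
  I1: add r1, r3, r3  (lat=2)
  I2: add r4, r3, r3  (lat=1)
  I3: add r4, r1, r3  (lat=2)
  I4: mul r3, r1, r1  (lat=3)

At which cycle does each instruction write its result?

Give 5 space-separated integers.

Answer: 3 5 4 7 8

Derivation:
I0 mul r3: issue@1 deps=(None,None) exec_start@1 write@3
I1 add r1: issue@2 deps=(0,0) exec_start@3 write@5
I2 add r4: issue@3 deps=(0,0) exec_start@3 write@4
I3 add r4: issue@4 deps=(1,0) exec_start@5 write@7
I4 mul r3: issue@5 deps=(1,1) exec_start@5 write@8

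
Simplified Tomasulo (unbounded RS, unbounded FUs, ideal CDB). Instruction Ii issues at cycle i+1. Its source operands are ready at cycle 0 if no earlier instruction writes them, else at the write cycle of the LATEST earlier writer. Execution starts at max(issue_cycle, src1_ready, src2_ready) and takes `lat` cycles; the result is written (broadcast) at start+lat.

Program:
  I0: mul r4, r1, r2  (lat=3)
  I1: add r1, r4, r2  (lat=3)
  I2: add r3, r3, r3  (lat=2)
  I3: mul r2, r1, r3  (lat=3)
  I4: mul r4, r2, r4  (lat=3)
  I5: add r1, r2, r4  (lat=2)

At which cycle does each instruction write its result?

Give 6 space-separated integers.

I0 mul r4: issue@1 deps=(None,None) exec_start@1 write@4
I1 add r1: issue@2 deps=(0,None) exec_start@4 write@7
I2 add r3: issue@3 deps=(None,None) exec_start@3 write@5
I3 mul r2: issue@4 deps=(1,2) exec_start@7 write@10
I4 mul r4: issue@5 deps=(3,0) exec_start@10 write@13
I5 add r1: issue@6 deps=(3,4) exec_start@13 write@15

Answer: 4 7 5 10 13 15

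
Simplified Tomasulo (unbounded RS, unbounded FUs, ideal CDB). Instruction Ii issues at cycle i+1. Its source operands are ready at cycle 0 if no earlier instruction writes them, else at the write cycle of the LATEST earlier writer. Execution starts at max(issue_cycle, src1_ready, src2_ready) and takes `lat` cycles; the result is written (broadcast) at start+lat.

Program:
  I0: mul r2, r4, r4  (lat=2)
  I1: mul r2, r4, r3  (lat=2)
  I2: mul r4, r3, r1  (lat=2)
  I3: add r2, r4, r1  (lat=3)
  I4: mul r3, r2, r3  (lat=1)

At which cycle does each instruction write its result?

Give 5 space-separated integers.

Answer: 3 4 5 8 9

Derivation:
I0 mul r2: issue@1 deps=(None,None) exec_start@1 write@3
I1 mul r2: issue@2 deps=(None,None) exec_start@2 write@4
I2 mul r4: issue@3 deps=(None,None) exec_start@3 write@5
I3 add r2: issue@4 deps=(2,None) exec_start@5 write@8
I4 mul r3: issue@5 deps=(3,None) exec_start@8 write@9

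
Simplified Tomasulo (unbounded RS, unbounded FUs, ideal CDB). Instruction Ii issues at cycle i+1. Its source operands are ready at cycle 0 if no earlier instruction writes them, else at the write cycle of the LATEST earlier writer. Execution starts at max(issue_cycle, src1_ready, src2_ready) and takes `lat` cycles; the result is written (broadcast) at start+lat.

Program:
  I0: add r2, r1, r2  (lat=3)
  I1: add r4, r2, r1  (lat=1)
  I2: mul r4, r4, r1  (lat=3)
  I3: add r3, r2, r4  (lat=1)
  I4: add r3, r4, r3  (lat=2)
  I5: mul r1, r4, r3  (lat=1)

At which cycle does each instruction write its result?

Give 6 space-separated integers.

I0 add r2: issue@1 deps=(None,None) exec_start@1 write@4
I1 add r4: issue@2 deps=(0,None) exec_start@4 write@5
I2 mul r4: issue@3 deps=(1,None) exec_start@5 write@8
I3 add r3: issue@4 deps=(0,2) exec_start@8 write@9
I4 add r3: issue@5 deps=(2,3) exec_start@9 write@11
I5 mul r1: issue@6 deps=(2,4) exec_start@11 write@12

Answer: 4 5 8 9 11 12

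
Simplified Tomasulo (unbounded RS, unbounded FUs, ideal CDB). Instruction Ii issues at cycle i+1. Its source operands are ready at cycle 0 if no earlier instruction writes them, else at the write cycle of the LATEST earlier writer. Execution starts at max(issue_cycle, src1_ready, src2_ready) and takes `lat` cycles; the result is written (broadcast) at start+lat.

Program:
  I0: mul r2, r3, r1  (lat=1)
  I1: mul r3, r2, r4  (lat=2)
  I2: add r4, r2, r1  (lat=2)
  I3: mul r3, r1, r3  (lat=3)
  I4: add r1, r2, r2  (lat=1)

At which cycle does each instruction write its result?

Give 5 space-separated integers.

I0 mul r2: issue@1 deps=(None,None) exec_start@1 write@2
I1 mul r3: issue@2 deps=(0,None) exec_start@2 write@4
I2 add r4: issue@3 deps=(0,None) exec_start@3 write@5
I3 mul r3: issue@4 deps=(None,1) exec_start@4 write@7
I4 add r1: issue@5 deps=(0,0) exec_start@5 write@6

Answer: 2 4 5 7 6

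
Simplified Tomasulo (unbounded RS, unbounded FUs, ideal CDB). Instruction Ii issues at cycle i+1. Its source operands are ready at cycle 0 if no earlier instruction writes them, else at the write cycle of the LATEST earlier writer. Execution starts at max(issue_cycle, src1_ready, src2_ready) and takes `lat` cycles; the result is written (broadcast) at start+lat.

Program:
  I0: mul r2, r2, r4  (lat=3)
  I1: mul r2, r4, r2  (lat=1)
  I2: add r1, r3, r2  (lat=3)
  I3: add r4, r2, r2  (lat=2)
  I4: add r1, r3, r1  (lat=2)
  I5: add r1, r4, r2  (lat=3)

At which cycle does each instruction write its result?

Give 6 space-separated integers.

Answer: 4 5 8 7 10 10

Derivation:
I0 mul r2: issue@1 deps=(None,None) exec_start@1 write@4
I1 mul r2: issue@2 deps=(None,0) exec_start@4 write@5
I2 add r1: issue@3 deps=(None,1) exec_start@5 write@8
I3 add r4: issue@4 deps=(1,1) exec_start@5 write@7
I4 add r1: issue@5 deps=(None,2) exec_start@8 write@10
I5 add r1: issue@6 deps=(3,1) exec_start@7 write@10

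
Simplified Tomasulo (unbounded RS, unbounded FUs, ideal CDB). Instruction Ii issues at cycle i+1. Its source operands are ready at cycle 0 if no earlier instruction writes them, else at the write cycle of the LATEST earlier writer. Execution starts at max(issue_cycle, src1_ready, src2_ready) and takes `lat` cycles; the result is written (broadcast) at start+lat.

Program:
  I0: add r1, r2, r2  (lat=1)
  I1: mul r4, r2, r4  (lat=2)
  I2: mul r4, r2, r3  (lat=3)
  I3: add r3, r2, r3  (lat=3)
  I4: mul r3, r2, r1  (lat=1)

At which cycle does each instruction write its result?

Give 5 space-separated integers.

Answer: 2 4 6 7 6

Derivation:
I0 add r1: issue@1 deps=(None,None) exec_start@1 write@2
I1 mul r4: issue@2 deps=(None,None) exec_start@2 write@4
I2 mul r4: issue@3 deps=(None,None) exec_start@3 write@6
I3 add r3: issue@4 deps=(None,None) exec_start@4 write@7
I4 mul r3: issue@5 deps=(None,0) exec_start@5 write@6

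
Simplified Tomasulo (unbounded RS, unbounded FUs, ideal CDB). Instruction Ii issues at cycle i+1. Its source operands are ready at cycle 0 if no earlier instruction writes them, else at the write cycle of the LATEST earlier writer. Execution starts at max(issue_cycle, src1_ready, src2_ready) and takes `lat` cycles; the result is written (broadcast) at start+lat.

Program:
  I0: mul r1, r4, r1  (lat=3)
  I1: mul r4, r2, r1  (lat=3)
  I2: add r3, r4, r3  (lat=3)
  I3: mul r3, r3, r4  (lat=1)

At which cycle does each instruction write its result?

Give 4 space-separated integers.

Answer: 4 7 10 11

Derivation:
I0 mul r1: issue@1 deps=(None,None) exec_start@1 write@4
I1 mul r4: issue@2 deps=(None,0) exec_start@4 write@7
I2 add r3: issue@3 deps=(1,None) exec_start@7 write@10
I3 mul r3: issue@4 deps=(2,1) exec_start@10 write@11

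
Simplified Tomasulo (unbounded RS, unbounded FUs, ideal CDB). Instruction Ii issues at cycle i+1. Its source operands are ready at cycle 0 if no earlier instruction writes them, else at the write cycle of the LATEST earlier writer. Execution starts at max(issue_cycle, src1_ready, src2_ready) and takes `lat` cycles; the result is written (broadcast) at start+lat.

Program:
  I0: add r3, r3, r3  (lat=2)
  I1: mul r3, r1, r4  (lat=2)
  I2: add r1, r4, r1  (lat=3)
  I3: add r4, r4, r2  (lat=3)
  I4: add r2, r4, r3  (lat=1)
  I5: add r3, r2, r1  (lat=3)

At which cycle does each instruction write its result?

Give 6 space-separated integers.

Answer: 3 4 6 7 8 11

Derivation:
I0 add r3: issue@1 deps=(None,None) exec_start@1 write@3
I1 mul r3: issue@2 deps=(None,None) exec_start@2 write@4
I2 add r1: issue@3 deps=(None,None) exec_start@3 write@6
I3 add r4: issue@4 deps=(None,None) exec_start@4 write@7
I4 add r2: issue@5 deps=(3,1) exec_start@7 write@8
I5 add r3: issue@6 deps=(4,2) exec_start@8 write@11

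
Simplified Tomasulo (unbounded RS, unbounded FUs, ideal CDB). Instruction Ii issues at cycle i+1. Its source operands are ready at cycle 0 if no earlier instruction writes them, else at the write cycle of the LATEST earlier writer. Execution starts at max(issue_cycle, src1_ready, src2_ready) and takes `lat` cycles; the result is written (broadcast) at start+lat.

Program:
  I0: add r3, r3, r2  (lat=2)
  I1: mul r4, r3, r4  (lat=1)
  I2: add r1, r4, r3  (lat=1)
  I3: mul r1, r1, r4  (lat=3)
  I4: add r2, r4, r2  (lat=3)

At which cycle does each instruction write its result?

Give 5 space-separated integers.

Answer: 3 4 5 8 8

Derivation:
I0 add r3: issue@1 deps=(None,None) exec_start@1 write@3
I1 mul r4: issue@2 deps=(0,None) exec_start@3 write@4
I2 add r1: issue@3 deps=(1,0) exec_start@4 write@5
I3 mul r1: issue@4 deps=(2,1) exec_start@5 write@8
I4 add r2: issue@5 deps=(1,None) exec_start@5 write@8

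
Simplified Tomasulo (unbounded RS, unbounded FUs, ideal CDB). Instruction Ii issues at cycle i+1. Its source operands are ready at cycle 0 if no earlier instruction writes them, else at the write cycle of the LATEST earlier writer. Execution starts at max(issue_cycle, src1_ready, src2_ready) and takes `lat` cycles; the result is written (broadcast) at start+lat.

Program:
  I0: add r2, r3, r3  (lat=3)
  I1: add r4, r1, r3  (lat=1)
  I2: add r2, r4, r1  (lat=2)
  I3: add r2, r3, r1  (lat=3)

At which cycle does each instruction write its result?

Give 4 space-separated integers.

I0 add r2: issue@1 deps=(None,None) exec_start@1 write@4
I1 add r4: issue@2 deps=(None,None) exec_start@2 write@3
I2 add r2: issue@3 deps=(1,None) exec_start@3 write@5
I3 add r2: issue@4 deps=(None,None) exec_start@4 write@7

Answer: 4 3 5 7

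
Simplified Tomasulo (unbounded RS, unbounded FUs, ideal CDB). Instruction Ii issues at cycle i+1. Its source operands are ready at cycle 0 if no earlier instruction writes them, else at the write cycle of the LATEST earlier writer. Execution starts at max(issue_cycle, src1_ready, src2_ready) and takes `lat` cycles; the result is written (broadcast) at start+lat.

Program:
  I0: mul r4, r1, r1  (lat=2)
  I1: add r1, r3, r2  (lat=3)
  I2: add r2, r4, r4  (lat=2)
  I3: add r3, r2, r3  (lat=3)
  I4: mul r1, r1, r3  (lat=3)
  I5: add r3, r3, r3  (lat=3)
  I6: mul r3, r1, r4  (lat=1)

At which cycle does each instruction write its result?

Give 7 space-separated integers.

I0 mul r4: issue@1 deps=(None,None) exec_start@1 write@3
I1 add r1: issue@2 deps=(None,None) exec_start@2 write@5
I2 add r2: issue@3 deps=(0,0) exec_start@3 write@5
I3 add r3: issue@4 deps=(2,None) exec_start@5 write@8
I4 mul r1: issue@5 deps=(1,3) exec_start@8 write@11
I5 add r3: issue@6 deps=(3,3) exec_start@8 write@11
I6 mul r3: issue@7 deps=(4,0) exec_start@11 write@12

Answer: 3 5 5 8 11 11 12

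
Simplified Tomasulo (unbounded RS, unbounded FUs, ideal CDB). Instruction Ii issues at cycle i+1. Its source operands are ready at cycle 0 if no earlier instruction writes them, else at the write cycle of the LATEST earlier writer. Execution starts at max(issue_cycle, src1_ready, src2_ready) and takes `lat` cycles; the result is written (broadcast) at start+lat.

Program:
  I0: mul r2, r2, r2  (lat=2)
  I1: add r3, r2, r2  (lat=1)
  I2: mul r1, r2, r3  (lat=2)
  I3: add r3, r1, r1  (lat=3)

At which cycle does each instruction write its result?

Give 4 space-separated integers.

Answer: 3 4 6 9

Derivation:
I0 mul r2: issue@1 deps=(None,None) exec_start@1 write@3
I1 add r3: issue@2 deps=(0,0) exec_start@3 write@4
I2 mul r1: issue@3 deps=(0,1) exec_start@4 write@6
I3 add r3: issue@4 deps=(2,2) exec_start@6 write@9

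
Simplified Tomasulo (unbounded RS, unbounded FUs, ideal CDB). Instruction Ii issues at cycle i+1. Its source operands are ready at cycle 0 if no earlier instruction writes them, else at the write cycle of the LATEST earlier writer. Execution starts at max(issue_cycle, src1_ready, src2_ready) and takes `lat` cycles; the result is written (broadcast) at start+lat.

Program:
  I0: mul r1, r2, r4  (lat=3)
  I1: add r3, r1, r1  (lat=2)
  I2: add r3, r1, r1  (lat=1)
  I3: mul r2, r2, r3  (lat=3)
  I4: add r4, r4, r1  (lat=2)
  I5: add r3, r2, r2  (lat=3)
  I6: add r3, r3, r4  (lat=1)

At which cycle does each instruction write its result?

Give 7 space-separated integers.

Answer: 4 6 5 8 7 11 12

Derivation:
I0 mul r1: issue@1 deps=(None,None) exec_start@1 write@4
I1 add r3: issue@2 deps=(0,0) exec_start@4 write@6
I2 add r3: issue@3 deps=(0,0) exec_start@4 write@5
I3 mul r2: issue@4 deps=(None,2) exec_start@5 write@8
I4 add r4: issue@5 deps=(None,0) exec_start@5 write@7
I5 add r3: issue@6 deps=(3,3) exec_start@8 write@11
I6 add r3: issue@7 deps=(5,4) exec_start@11 write@12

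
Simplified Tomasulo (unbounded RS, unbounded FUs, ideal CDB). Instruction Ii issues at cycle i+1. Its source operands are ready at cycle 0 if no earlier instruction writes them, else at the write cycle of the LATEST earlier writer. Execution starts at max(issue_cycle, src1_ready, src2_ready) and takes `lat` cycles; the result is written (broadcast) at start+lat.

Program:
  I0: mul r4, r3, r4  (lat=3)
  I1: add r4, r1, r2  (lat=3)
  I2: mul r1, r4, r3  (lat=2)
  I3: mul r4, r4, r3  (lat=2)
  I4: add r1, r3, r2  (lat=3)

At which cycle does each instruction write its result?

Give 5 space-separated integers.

I0 mul r4: issue@1 deps=(None,None) exec_start@1 write@4
I1 add r4: issue@2 deps=(None,None) exec_start@2 write@5
I2 mul r1: issue@3 deps=(1,None) exec_start@5 write@7
I3 mul r4: issue@4 deps=(1,None) exec_start@5 write@7
I4 add r1: issue@5 deps=(None,None) exec_start@5 write@8

Answer: 4 5 7 7 8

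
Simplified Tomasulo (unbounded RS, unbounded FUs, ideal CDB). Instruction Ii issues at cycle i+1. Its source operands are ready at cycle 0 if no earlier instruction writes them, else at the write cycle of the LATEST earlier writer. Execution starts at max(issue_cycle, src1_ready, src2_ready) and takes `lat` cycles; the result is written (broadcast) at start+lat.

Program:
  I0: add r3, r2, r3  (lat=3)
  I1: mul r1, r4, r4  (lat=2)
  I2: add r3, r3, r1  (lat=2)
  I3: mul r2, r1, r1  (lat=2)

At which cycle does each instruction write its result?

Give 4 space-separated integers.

Answer: 4 4 6 6

Derivation:
I0 add r3: issue@1 deps=(None,None) exec_start@1 write@4
I1 mul r1: issue@2 deps=(None,None) exec_start@2 write@4
I2 add r3: issue@3 deps=(0,1) exec_start@4 write@6
I3 mul r2: issue@4 deps=(1,1) exec_start@4 write@6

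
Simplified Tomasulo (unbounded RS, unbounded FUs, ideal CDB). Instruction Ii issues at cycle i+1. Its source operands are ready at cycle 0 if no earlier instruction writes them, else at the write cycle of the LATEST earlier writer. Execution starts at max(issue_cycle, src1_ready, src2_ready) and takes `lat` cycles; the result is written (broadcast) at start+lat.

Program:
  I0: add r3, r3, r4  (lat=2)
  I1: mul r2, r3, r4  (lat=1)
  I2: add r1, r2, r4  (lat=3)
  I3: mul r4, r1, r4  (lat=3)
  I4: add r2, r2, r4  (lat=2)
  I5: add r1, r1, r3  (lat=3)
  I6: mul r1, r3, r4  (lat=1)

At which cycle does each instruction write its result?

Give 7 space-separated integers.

Answer: 3 4 7 10 12 10 11

Derivation:
I0 add r3: issue@1 deps=(None,None) exec_start@1 write@3
I1 mul r2: issue@2 deps=(0,None) exec_start@3 write@4
I2 add r1: issue@3 deps=(1,None) exec_start@4 write@7
I3 mul r4: issue@4 deps=(2,None) exec_start@7 write@10
I4 add r2: issue@5 deps=(1,3) exec_start@10 write@12
I5 add r1: issue@6 deps=(2,0) exec_start@7 write@10
I6 mul r1: issue@7 deps=(0,3) exec_start@10 write@11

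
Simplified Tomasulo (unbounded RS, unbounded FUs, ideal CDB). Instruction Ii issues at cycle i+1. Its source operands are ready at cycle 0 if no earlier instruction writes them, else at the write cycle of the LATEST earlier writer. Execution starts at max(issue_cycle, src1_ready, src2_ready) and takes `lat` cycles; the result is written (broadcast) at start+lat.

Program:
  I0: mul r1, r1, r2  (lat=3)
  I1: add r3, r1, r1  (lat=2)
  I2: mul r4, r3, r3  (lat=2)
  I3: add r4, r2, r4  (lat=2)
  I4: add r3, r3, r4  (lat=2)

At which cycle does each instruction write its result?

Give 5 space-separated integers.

Answer: 4 6 8 10 12

Derivation:
I0 mul r1: issue@1 deps=(None,None) exec_start@1 write@4
I1 add r3: issue@2 deps=(0,0) exec_start@4 write@6
I2 mul r4: issue@3 deps=(1,1) exec_start@6 write@8
I3 add r4: issue@4 deps=(None,2) exec_start@8 write@10
I4 add r3: issue@5 deps=(1,3) exec_start@10 write@12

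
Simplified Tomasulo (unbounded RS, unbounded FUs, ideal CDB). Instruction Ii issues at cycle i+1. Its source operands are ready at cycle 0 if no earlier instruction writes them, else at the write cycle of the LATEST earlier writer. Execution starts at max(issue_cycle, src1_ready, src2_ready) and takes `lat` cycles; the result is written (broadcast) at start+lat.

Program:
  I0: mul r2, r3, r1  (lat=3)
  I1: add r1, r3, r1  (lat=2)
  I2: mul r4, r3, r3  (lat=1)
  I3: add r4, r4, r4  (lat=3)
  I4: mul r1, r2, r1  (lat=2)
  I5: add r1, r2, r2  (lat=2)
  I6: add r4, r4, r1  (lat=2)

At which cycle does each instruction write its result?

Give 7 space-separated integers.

I0 mul r2: issue@1 deps=(None,None) exec_start@1 write@4
I1 add r1: issue@2 deps=(None,None) exec_start@2 write@4
I2 mul r4: issue@3 deps=(None,None) exec_start@3 write@4
I3 add r4: issue@4 deps=(2,2) exec_start@4 write@7
I4 mul r1: issue@5 deps=(0,1) exec_start@5 write@7
I5 add r1: issue@6 deps=(0,0) exec_start@6 write@8
I6 add r4: issue@7 deps=(3,5) exec_start@8 write@10

Answer: 4 4 4 7 7 8 10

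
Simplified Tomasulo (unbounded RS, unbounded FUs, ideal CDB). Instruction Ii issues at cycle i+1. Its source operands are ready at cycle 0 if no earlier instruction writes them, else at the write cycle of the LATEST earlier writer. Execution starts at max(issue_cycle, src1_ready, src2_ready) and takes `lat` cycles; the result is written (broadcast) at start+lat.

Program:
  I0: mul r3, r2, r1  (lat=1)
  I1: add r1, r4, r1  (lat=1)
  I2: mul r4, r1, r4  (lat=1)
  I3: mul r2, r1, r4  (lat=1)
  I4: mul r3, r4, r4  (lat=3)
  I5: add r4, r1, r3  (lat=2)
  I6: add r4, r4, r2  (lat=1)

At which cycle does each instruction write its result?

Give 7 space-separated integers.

I0 mul r3: issue@1 deps=(None,None) exec_start@1 write@2
I1 add r1: issue@2 deps=(None,None) exec_start@2 write@3
I2 mul r4: issue@3 deps=(1,None) exec_start@3 write@4
I3 mul r2: issue@4 deps=(1,2) exec_start@4 write@5
I4 mul r3: issue@5 deps=(2,2) exec_start@5 write@8
I5 add r4: issue@6 deps=(1,4) exec_start@8 write@10
I6 add r4: issue@7 deps=(5,3) exec_start@10 write@11

Answer: 2 3 4 5 8 10 11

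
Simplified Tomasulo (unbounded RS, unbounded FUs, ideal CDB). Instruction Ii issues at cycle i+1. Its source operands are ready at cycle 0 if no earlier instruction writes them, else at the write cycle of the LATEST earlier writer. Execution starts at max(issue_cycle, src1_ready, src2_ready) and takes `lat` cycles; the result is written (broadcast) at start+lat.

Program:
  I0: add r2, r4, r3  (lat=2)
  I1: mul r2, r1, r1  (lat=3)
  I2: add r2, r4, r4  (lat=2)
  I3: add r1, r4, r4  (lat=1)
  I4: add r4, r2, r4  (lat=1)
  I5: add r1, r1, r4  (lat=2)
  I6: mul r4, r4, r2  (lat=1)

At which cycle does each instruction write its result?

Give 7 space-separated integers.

I0 add r2: issue@1 deps=(None,None) exec_start@1 write@3
I1 mul r2: issue@2 deps=(None,None) exec_start@2 write@5
I2 add r2: issue@3 deps=(None,None) exec_start@3 write@5
I3 add r1: issue@4 deps=(None,None) exec_start@4 write@5
I4 add r4: issue@5 deps=(2,None) exec_start@5 write@6
I5 add r1: issue@6 deps=(3,4) exec_start@6 write@8
I6 mul r4: issue@7 deps=(4,2) exec_start@7 write@8

Answer: 3 5 5 5 6 8 8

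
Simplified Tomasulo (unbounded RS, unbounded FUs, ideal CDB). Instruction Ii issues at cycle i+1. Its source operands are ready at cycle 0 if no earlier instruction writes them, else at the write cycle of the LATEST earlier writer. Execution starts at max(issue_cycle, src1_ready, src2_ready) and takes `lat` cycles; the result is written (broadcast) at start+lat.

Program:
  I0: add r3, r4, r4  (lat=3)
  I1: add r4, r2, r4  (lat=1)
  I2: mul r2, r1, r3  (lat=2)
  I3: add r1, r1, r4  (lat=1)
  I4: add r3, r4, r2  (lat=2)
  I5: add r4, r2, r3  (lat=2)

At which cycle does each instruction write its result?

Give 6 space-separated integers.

Answer: 4 3 6 5 8 10

Derivation:
I0 add r3: issue@1 deps=(None,None) exec_start@1 write@4
I1 add r4: issue@2 deps=(None,None) exec_start@2 write@3
I2 mul r2: issue@3 deps=(None,0) exec_start@4 write@6
I3 add r1: issue@4 deps=(None,1) exec_start@4 write@5
I4 add r3: issue@5 deps=(1,2) exec_start@6 write@8
I5 add r4: issue@6 deps=(2,4) exec_start@8 write@10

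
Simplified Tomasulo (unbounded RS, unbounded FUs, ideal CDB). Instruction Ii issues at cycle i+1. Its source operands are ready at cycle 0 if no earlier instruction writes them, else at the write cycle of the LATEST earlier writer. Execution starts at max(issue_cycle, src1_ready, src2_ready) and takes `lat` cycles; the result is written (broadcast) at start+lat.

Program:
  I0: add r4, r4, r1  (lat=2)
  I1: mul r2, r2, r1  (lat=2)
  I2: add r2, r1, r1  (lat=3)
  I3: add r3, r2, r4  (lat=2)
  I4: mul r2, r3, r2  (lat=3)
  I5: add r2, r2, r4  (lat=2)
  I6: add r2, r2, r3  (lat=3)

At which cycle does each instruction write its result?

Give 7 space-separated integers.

I0 add r4: issue@1 deps=(None,None) exec_start@1 write@3
I1 mul r2: issue@2 deps=(None,None) exec_start@2 write@4
I2 add r2: issue@3 deps=(None,None) exec_start@3 write@6
I3 add r3: issue@4 deps=(2,0) exec_start@6 write@8
I4 mul r2: issue@5 deps=(3,2) exec_start@8 write@11
I5 add r2: issue@6 deps=(4,0) exec_start@11 write@13
I6 add r2: issue@7 deps=(5,3) exec_start@13 write@16

Answer: 3 4 6 8 11 13 16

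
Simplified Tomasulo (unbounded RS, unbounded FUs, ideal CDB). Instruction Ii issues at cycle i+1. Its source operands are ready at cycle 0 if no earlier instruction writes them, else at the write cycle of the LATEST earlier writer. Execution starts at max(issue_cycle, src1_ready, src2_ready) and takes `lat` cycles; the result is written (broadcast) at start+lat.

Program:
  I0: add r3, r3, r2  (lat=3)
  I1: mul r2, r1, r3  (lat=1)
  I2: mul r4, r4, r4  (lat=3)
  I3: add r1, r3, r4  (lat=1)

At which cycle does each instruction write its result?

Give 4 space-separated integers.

Answer: 4 5 6 7

Derivation:
I0 add r3: issue@1 deps=(None,None) exec_start@1 write@4
I1 mul r2: issue@2 deps=(None,0) exec_start@4 write@5
I2 mul r4: issue@3 deps=(None,None) exec_start@3 write@6
I3 add r1: issue@4 deps=(0,2) exec_start@6 write@7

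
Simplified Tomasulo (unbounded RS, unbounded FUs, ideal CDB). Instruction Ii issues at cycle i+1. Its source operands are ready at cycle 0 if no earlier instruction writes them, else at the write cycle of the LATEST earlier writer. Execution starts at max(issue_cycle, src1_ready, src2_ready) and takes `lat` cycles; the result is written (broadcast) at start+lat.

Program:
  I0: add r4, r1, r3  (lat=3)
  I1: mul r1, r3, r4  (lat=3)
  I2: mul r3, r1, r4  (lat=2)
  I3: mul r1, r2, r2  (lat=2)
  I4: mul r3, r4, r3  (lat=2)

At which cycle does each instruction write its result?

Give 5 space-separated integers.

I0 add r4: issue@1 deps=(None,None) exec_start@1 write@4
I1 mul r1: issue@2 deps=(None,0) exec_start@4 write@7
I2 mul r3: issue@3 deps=(1,0) exec_start@7 write@9
I3 mul r1: issue@4 deps=(None,None) exec_start@4 write@6
I4 mul r3: issue@5 deps=(0,2) exec_start@9 write@11

Answer: 4 7 9 6 11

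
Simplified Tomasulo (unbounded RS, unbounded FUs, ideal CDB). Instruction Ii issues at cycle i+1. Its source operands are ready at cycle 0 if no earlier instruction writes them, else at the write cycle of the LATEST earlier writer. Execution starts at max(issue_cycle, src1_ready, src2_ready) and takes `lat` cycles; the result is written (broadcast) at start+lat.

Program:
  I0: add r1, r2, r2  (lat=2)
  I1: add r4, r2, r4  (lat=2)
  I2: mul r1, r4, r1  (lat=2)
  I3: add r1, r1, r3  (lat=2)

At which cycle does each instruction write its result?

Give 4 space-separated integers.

I0 add r1: issue@1 deps=(None,None) exec_start@1 write@3
I1 add r4: issue@2 deps=(None,None) exec_start@2 write@4
I2 mul r1: issue@3 deps=(1,0) exec_start@4 write@6
I3 add r1: issue@4 deps=(2,None) exec_start@6 write@8

Answer: 3 4 6 8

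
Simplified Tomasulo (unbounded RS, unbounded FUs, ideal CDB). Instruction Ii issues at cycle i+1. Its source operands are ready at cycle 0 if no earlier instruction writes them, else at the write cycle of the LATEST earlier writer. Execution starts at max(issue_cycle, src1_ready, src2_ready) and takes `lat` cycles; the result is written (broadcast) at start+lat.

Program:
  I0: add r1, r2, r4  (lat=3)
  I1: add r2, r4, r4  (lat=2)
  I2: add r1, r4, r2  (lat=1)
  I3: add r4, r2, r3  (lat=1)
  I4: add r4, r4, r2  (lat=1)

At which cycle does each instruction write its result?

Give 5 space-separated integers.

I0 add r1: issue@1 deps=(None,None) exec_start@1 write@4
I1 add r2: issue@2 deps=(None,None) exec_start@2 write@4
I2 add r1: issue@3 deps=(None,1) exec_start@4 write@5
I3 add r4: issue@4 deps=(1,None) exec_start@4 write@5
I4 add r4: issue@5 deps=(3,1) exec_start@5 write@6

Answer: 4 4 5 5 6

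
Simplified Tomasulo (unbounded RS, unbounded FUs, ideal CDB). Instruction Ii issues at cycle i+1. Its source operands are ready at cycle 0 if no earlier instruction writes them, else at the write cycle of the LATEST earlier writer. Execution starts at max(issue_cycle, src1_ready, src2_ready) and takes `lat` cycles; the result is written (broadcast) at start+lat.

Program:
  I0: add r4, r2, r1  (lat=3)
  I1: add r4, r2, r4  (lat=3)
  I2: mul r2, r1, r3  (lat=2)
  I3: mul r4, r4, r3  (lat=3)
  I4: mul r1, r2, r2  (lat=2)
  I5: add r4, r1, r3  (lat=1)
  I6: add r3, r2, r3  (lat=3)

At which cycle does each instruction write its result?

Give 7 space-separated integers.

I0 add r4: issue@1 deps=(None,None) exec_start@1 write@4
I1 add r4: issue@2 deps=(None,0) exec_start@4 write@7
I2 mul r2: issue@3 deps=(None,None) exec_start@3 write@5
I3 mul r4: issue@4 deps=(1,None) exec_start@7 write@10
I4 mul r1: issue@5 deps=(2,2) exec_start@5 write@7
I5 add r4: issue@6 deps=(4,None) exec_start@7 write@8
I6 add r3: issue@7 deps=(2,None) exec_start@7 write@10

Answer: 4 7 5 10 7 8 10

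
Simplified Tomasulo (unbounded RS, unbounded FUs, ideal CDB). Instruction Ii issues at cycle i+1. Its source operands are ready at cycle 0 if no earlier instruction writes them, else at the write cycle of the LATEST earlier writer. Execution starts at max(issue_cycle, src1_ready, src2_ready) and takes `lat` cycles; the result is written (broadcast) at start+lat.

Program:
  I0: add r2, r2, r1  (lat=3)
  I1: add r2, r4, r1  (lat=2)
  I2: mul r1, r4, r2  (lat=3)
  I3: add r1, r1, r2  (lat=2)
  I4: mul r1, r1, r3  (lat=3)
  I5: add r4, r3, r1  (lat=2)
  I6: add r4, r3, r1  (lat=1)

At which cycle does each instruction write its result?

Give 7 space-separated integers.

I0 add r2: issue@1 deps=(None,None) exec_start@1 write@4
I1 add r2: issue@2 deps=(None,None) exec_start@2 write@4
I2 mul r1: issue@3 deps=(None,1) exec_start@4 write@7
I3 add r1: issue@4 deps=(2,1) exec_start@7 write@9
I4 mul r1: issue@5 deps=(3,None) exec_start@9 write@12
I5 add r4: issue@6 deps=(None,4) exec_start@12 write@14
I6 add r4: issue@7 deps=(None,4) exec_start@12 write@13

Answer: 4 4 7 9 12 14 13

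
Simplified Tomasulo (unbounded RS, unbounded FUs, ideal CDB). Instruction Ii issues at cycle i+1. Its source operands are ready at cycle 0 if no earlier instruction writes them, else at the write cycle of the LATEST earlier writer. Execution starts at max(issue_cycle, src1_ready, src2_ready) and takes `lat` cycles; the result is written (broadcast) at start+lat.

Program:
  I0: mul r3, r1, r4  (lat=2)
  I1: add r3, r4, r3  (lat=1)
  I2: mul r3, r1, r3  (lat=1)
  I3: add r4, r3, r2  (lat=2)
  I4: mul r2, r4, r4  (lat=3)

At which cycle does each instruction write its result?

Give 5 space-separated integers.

I0 mul r3: issue@1 deps=(None,None) exec_start@1 write@3
I1 add r3: issue@2 deps=(None,0) exec_start@3 write@4
I2 mul r3: issue@3 deps=(None,1) exec_start@4 write@5
I3 add r4: issue@4 deps=(2,None) exec_start@5 write@7
I4 mul r2: issue@5 deps=(3,3) exec_start@7 write@10

Answer: 3 4 5 7 10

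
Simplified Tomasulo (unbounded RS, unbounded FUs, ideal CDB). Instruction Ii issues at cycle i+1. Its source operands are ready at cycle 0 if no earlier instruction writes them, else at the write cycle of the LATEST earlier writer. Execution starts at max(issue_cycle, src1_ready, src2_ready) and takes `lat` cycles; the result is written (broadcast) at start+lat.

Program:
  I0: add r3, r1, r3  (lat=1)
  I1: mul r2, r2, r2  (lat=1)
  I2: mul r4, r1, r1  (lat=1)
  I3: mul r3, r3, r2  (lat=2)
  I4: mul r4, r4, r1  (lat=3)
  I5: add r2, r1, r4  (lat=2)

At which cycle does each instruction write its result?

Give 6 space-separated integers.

Answer: 2 3 4 6 8 10

Derivation:
I0 add r3: issue@1 deps=(None,None) exec_start@1 write@2
I1 mul r2: issue@2 deps=(None,None) exec_start@2 write@3
I2 mul r4: issue@3 deps=(None,None) exec_start@3 write@4
I3 mul r3: issue@4 deps=(0,1) exec_start@4 write@6
I4 mul r4: issue@5 deps=(2,None) exec_start@5 write@8
I5 add r2: issue@6 deps=(None,4) exec_start@8 write@10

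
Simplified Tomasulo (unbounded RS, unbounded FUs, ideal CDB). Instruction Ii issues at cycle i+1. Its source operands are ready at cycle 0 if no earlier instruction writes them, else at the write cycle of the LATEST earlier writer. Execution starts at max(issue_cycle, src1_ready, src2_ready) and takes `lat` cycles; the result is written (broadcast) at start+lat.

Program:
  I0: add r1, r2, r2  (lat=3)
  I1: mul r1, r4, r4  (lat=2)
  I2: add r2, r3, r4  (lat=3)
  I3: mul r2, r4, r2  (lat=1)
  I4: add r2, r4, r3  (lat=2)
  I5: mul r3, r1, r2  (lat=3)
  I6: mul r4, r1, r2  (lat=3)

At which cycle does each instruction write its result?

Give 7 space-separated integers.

Answer: 4 4 6 7 7 10 10

Derivation:
I0 add r1: issue@1 deps=(None,None) exec_start@1 write@4
I1 mul r1: issue@2 deps=(None,None) exec_start@2 write@4
I2 add r2: issue@3 deps=(None,None) exec_start@3 write@6
I3 mul r2: issue@4 deps=(None,2) exec_start@6 write@7
I4 add r2: issue@5 deps=(None,None) exec_start@5 write@7
I5 mul r3: issue@6 deps=(1,4) exec_start@7 write@10
I6 mul r4: issue@7 deps=(1,4) exec_start@7 write@10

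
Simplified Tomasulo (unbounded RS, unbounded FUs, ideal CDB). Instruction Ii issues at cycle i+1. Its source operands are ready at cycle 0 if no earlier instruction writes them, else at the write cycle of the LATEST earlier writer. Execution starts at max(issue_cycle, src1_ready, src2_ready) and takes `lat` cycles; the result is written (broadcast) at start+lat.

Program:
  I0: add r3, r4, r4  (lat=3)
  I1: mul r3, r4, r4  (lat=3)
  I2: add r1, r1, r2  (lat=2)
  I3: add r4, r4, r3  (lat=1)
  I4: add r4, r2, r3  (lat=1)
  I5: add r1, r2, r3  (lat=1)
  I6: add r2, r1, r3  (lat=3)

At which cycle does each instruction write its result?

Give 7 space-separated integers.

I0 add r3: issue@1 deps=(None,None) exec_start@1 write@4
I1 mul r3: issue@2 deps=(None,None) exec_start@2 write@5
I2 add r1: issue@3 deps=(None,None) exec_start@3 write@5
I3 add r4: issue@4 deps=(None,1) exec_start@5 write@6
I4 add r4: issue@5 deps=(None,1) exec_start@5 write@6
I5 add r1: issue@6 deps=(None,1) exec_start@6 write@7
I6 add r2: issue@7 deps=(5,1) exec_start@7 write@10

Answer: 4 5 5 6 6 7 10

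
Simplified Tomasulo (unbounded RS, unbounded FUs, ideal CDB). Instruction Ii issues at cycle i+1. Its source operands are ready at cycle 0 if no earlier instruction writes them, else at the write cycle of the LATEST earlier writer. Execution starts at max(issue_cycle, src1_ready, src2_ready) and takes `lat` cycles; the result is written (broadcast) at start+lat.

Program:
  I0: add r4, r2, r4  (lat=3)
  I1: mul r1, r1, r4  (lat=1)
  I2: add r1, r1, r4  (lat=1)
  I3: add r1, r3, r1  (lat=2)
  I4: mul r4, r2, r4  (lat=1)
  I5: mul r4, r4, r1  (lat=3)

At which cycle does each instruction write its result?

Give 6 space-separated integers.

I0 add r4: issue@1 deps=(None,None) exec_start@1 write@4
I1 mul r1: issue@2 deps=(None,0) exec_start@4 write@5
I2 add r1: issue@3 deps=(1,0) exec_start@5 write@6
I3 add r1: issue@4 deps=(None,2) exec_start@6 write@8
I4 mul r4: issue@5 deps=(None,0) exec_start@5 write@6
I5 mul r4: issue@6 deps=(4,3) exec_start@8 write@11

Answer: 4 5 6 8 6 11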